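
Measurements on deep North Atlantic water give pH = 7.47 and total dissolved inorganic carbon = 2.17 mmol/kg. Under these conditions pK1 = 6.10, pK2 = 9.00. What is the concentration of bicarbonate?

α₁ = 1 / (1 + [H⁺]/K1 + K2/[H⁺]) = 1 / (1 + 10^-1.37 + 10^-1.53)
   = 1 / (1 + 0.042658 + 0.029512) = 1/1.0722 = 0.9327
[HCO3⁻] = α₁ × DIC = 0.9327 × 2.17 = 2.02 mmol/kg

[HCO3⁻] = 2.02 mmol/kg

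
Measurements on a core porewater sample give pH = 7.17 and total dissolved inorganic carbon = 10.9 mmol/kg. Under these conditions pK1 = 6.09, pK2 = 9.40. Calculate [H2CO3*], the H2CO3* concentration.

[CO2*] = 0.832 mmol/kg

α₀ = 1 / (1 + K1/[H⁺] + K1K2/[H⁺]²) = 1 / (1 + 10^+1.08 + 10^-1.15)
   = 1 / (1 + 12.023 + 0.070795) = 1/13.093 = 0.07637
[CO2*] = α₀ × DIC = 0.07637 × 10.9 = 0.832 mmol/kg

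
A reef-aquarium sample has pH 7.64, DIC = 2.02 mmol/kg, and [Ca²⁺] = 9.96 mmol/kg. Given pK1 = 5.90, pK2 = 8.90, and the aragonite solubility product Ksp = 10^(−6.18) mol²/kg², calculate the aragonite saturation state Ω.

Ω = 1.56

α₂ = 1 / (1 + [H⁺]/K2 + [H⁺]²/(K1K2)) = 1 / (1 + 10^+1.26 + 10^-0.48)
   = 1 / (1 + 18.197 + 0.33113) = 1/19.528 = 0.05121
[CO3²⁻] = α₂ × DIC = 0.05121 × 2.02 = 0.1034 mmol/kg
Ksp = 10^(−6.18) = 6.607×10^-7
Ω = [Ca²⁺][CO3²⁻]/Ksp = (9.96×10^-3)(1.034×10^-4) / 6.607×10^-7 = 1.56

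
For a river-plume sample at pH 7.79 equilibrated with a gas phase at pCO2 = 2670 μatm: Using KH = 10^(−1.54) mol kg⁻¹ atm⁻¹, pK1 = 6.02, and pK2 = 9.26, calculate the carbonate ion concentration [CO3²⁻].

[CO3²⁻] = 0.154 mmol/kg

[CO2*] = KH · pCO2 = 10^(−1.54) × 2670×10^-6 = 7.700×10^-5 mol/kg
α₀ = 1/(1 + K1/[H⁺] + K1K2/[H⁺]²) = 1/(1 + 10^+1.77 + 10^+0.30) = 0.01616
DIC = [CO2*]/α₀ = 7.700×10^-5 / 0.01616 = 4.765 mmol/kg
[CO3²⁻] = α₂·DIC; α₂ = 0.03224, so [CO3²⁻] = 0.03224 × 4.765 = 0.154 mmol/kg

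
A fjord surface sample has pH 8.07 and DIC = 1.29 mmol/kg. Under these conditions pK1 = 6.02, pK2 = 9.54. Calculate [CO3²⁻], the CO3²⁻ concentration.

[CO3²⁻] = 0.0419 mmol/kg

α₂ = 1 / (1 + [H⁺]/K2 + [H⁺]²/(K1K2)) = 1 / (1 + 10^+1.47 + 10^-0.58)
   = 1 / (1 + 29.512 + 0.26303) = 1/30.775 = 0.03249
[CO3²⁻] = α₂ × DIC = 0.03249 × 1.29 = 0.0419 mmol/kg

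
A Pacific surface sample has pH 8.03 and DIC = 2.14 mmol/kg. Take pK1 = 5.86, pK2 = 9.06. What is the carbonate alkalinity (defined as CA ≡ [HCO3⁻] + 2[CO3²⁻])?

CA = [HCO3⁻] + 2[CO3²⁻] = (α₁ + 2α₂)·DIC
At pH 8.03: [H⁺]/K1 = 10^-2.17 = 0.0067608, K2/[H⁺] = 10^-1.03 = 0.093325
α₁ = 1/(1 + 0.0067608 + 0.093325) = 1/1.1001 = 0.9090; α₂ = α₁·K2/[H⁺] = 0.08483
α₁ + 2α₂ = 1.0787
CA = 1.0787 × 2.14 = 2.31 mmol/kg

CA = 2.31 mmol/kg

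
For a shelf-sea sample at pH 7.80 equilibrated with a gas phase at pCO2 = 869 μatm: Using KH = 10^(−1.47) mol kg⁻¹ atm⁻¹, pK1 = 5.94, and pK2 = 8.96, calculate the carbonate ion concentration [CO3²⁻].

[CO2*] = KH · pCO2 = 10^(−1.47) × 869×10^-6 = 2.945×10^-5 mol/kg
α₀ = 1/(1 + K1/[H⁺] + K1K2/[H⁺]²) = 1/(1 + 10^+1.86 + 10^+0.70) = 0.01275
DIC = [CO2*]/α₀ = 2.945×10^-5 / 0.01275 = 2.310 mmol/kg
[CO3²⁻] = α₂·DIC; α₂ = 0.06388, so [CO3²⁻] = 0.06388 × 2.310 = 0.148 mmol/kg

[CO3²⁻] = 0.148 mmol/kg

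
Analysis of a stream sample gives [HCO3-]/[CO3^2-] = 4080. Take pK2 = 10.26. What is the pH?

pH = 6.65

From K2 = [H⁺][CO3^2-]/[HCO3-]:  pH = pK2 − log₁₀([HCO3-]/[CO3^2-])
log₁₀(4080) = +3.611
pH = 10.26 − (+3.611) = 6.65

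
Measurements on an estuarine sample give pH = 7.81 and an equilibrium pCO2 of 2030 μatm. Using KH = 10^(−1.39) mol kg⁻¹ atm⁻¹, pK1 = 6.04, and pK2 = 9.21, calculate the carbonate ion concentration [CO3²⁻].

[CO3²⁻] = 0.194 mmol/kg

[CO2*] = KH · pCO2 = 10^(−1.39) × 2030×10^-6 = 8.270×10^-5 mol/kg
α₀ = 1/(1 + K1/[H⁺] + K1K2/[H⁺]²) = 1/(1 + 10^+1.77 + 10^+0.37) = 0.01607
DIC = [CO2*]/α₀ = 8.270×10^-5 / 0.01607 = 5.146 mmol/kg
[CO3²⁻] = α₂·DIC; α₂ = 0.03767, so [CO3²⁻] = 0.03767 × 5.146 = 0.194 mmol/kg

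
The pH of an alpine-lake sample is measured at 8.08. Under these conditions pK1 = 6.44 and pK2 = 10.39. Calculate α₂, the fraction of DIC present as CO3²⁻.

α₂ = 1 / (1 + [H⁺]/K2 + [H⁺]²/(K1K2)) = 1 / (1 + 10^+2.31 + 10^+0.67)
   = 1 / (1 + 204.17 + 4.6774) = 1/209.85 = 0.004765

α₂ = 0.00477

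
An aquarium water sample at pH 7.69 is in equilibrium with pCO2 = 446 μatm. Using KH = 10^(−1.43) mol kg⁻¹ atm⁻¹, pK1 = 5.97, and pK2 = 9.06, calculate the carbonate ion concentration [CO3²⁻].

[CO3²⁻] = 0.0371 mmol/kg

[CO2*] = KH · pCO2 = 10^(−1.43) × 446×10^-6 = 1.657×10^-5 mol/kg
α₀ = 1/(1 + K1/[H⁺] + K1K2/[H⁺]²) = 1/(1 + 10^+1.72 + 10^+0.35) = 0.01795
DIC = [CO2*]/α₀ = 1.657×10^-5 / 0.01795 = 0.9233 mmol/kg
[CO3²⁻] = α₂·DIC; α₂ = 0.04018, so [CO3²⁻] = 0.04018 × 0.9233 = 0.0371 mmol/kg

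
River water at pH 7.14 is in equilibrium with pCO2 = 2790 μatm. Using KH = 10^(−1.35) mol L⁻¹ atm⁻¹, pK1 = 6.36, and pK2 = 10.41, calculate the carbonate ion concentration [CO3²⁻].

[CO3²⁻] = 0.403 μmol/L

[CO2*] = KH · pCO2 = 10^(−1.35) × 2790×10^-6 = 1.246×10^-4 mol/L
α₀ = 1/(1 + K1/[H⁺] + K1K2/[H⁺]²) = 1/(1 + 10^+0.78 + 10^-2.49) = 0.1423
DIC = [CO2*]/α₀ = 1.246×10^-4 / 0.1423 = 0.8760 mmol/L
[CO3²⁻] = α₂·DIC; α₂ = 0.0004604, so [CO3²⁻] = 0.0004604 × 0.8760 = 0.000403 mmol/L = 0.403 μmol/L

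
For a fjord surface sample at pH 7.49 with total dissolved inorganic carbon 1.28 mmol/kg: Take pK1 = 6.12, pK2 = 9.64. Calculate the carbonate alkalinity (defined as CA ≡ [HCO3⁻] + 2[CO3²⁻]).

CA = 1.24 mmol/kg

CA = [HCO3⁻] + 2[CO3²⁻] = (α₁ + 2α₂)·DIC
At pH 7.49: [H⁺]/K1 = 10^-1.37 = 0.042658, K2/[H⁺] = 10^-2.15 = 0.0070795
α₁ = 1/(1 + 0.042658 + 0.0070795) = 1/1.0497 = 0.9526; α₂ = α₁·K2/[H⁺] = 0.006744
α₁ + 2α₂ = 0.9661
CA = 0.9661 × 1.28 = 1.24 mmol/kg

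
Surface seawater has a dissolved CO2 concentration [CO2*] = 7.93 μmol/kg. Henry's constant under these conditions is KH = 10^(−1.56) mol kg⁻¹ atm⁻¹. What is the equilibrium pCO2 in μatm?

KH = 10^(−1.56) = 2.754×10^-2 mol kg⁻¹ atm⁻¹
pCO2 = [CO2*]/KH = 7.93×10^-6 / 2.754×10^-2 = 2.88×10^-4 atm = 288 μatm

pCO2 = 288 μatm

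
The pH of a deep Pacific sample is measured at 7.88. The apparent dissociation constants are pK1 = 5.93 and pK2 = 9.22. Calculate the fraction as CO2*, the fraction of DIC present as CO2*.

α₀ = 0.0106

α₀ = 1 / (1 + K1/[H⁺] + K1K2/[H⁺]²) = 1 / (1 + 10^+1.95 + 10^+0.61)
   = 1 / (1 + 89.125 + 4.0738) = 1/94.199 = 0.01062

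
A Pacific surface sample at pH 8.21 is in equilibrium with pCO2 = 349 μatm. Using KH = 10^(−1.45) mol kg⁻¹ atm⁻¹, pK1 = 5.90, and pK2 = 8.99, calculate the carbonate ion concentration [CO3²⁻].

[CO3²⁻] = 0.420 mmol/kg

[CO2*] = KH · pCO2 = 10^(−1.45) × 349×10^-6 = 1.238×10^-5 mol/kg
α₀ = 1/(1 + K1/[H⁺] + K1K2/[H⁺]²) = 1/(1 + 10^+2.31 + 10^+1.53) = 0.004183
DIC = [CO2*]/α₀ = 1.238×10^-5 / 0.004183 = 2.960 mmol/kg
[CO3²⁻] = α₂·DIC; α₂ = 0.1417, so [CO3²⁻] = 0.1417 × 2.960 = 0.420 mmol/kg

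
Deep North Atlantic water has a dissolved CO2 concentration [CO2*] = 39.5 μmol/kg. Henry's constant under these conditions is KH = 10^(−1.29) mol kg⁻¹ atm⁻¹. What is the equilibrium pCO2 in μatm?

pCO2 = 770 μatm

KH = 10^(−1.29) = 5.129×10^-2 mol kg⁻¹ atm⁻¹
pCO2 = [CO2*]/KH = 39.5×10^-6 / 5.129×10^-2 = 7.70×10^-4 atm = 770 μatm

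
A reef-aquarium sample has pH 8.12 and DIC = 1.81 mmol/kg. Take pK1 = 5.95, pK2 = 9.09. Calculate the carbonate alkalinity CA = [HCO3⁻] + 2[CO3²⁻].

CA = 1.97 mmol/kg

CA = [HCO3⁻] + 2[CO3²⁻] = (α₁ + 2α₂)·DIC
At pH 8.12: [H⁺]/K1 = 10^-2.17 = 0.0067608, K2/[H⁺] = 10^-0.97 = 0.10715
α₁ = 1/(1 + 0.0067608 + 0.10715) = 1/1.1139 = 0.8977; α₂ = α₁·K2/[H⁺] = 0.09619
α₁ + 2α₂ = 1.0901
CA = 1.0901 × 1.81 = 1.97 mmol/kg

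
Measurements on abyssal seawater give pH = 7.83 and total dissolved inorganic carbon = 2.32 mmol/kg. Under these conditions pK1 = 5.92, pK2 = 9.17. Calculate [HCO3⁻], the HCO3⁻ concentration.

[HCO3⁻] = 2.19 mmol/kg

α₁ = 1 / (1 + [H⁺]/K1 + K2/[H⁺]) = 1 / (1 + 10^-1.91 + 10^-1.34)
   = 1 / (1 + 0.012303 + 0.045709) = 1/1.0580 = 0.9452
[HCO3⁻] = α₁ × DIC = 0.9452 × 2.32 = 2.19 mmol/kg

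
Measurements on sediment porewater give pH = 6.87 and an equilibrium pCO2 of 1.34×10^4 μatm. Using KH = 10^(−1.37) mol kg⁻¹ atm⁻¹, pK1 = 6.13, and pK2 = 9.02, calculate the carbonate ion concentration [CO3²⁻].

[CO2*] = KH · pCO2 = 10^(−1.37) × 1.34×10^4×10^-6 = 5.716×10^-4 mol/kg
α₀ = 1/(1 + K1/[H⁺] + K1K2/[H⁺]²) = 1/(1 + 10^+0.74 + 10^-1.41) = 0.1530
DIC = [CO2*]/α₀ = 5.716×10^-4 / 0.1530 = 3.735 mmol/kg
[CO3²⁻] = α₂·DIC; α₂ = 0.005954, so [CO3²⁻] = 0.005954 × 3.735 = 0.0222 mmol/kg

[CO3²⁻] = 0.0222 mmol/kg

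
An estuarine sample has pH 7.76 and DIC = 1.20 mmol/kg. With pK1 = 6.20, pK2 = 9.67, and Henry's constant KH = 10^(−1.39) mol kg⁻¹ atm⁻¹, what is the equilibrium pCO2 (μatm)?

pCO2 = 780 μatm

α₀ = 1 / (1 + K1/[H⁺] + K1K2/[H⁺]²) = 1 / (1 + 10^+1.56 + 10^-0.35)
   = 1 / (1 + 36.308 + 0.44668) = 1/37.754 = 0.02649
[CO2*] = α₀ × DIC = 0.02649 × 1.20 = 0.03178 mmol/kg
pCO2 = [CO2*]/KH = 3.178×10^-5 / 4.074×10^-2 = 780 μatm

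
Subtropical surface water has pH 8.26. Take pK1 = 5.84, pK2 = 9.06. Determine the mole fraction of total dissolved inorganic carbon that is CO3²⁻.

α₂ = 0.136

α₂ = 1 / (1 + [H⁺]/K2 + [H⁺]²/(K1K2)) = 1 / (1 + 10^+0.80 + 10^-1.62)
   = 1 / (1 + 6.3096 + 0.023988) = 1/7.3336 = 0.1364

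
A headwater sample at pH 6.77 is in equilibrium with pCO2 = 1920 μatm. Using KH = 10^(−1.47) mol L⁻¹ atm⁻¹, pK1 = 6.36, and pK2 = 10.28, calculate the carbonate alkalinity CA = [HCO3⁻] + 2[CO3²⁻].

CA = 0.167 mmol/L

[CO2*] = KH · pCO2 = 10^(−1.47) × 1920×10^-6 = 6.506×10^-5 mol/L
α₀ = 1/(1 + K1/[H⁺] + K1K2/[H⁺]²) = 1/(1 + 10^+0.41 + 10^-3.10) = 0.2800
DIC = [CO2*]/α₀ = 6.506×10^-5 / 0.2800 = 0.2323 mmol/L
CA = (α₁ + 2α₂)·DIC = (0.7198 + 2×0.0002224) × 0.2323 = 0.167 mmol/L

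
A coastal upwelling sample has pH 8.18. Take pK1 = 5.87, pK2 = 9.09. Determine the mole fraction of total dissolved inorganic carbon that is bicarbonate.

α₁ = 1 / (1 + [H⁺]/K1 + K2/[H⁺]) = 1 / (1 + 10^-2.31 + 10^-0.91)
   = 1 / (1 + 0.0048978 + 0.12303) = 1/1.1279 = 0.8866

α₁ = 0.887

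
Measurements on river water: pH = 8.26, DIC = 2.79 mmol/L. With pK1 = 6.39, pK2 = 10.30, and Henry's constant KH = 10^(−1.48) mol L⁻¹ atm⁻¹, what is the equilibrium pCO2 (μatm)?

pCO2 = 1110 μatm

α₀ = 1 / (1 + K1/[H⁺] + K1K2/[H⁺]²) = 1 / (1 + 10^+1.87 + 10^-0.17)
   = 1 / (1 + 74.131 + 0.67608) = 1/75.807 = 0.01319
[CO2*] = α₀ × DIC = 0.01319 × 2.79 = 0.03680 mmol/L
pCO2 = [CO2*]/KH = 3.680×10^-5 / 3.311×10^-2 = 1110 μatm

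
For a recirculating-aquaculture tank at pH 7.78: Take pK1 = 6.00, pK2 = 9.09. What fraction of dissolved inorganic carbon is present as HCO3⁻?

α₁ = 0.938

α₁ = 1 / (1 + [H⁺]/K1 + K2/[H⁺]) = 1 / (1 + 10^-1.78 + 10^-1.31)
   = 1 / (1 + 0.016596 + 0.048978) = 1/1.0656 = 0.9385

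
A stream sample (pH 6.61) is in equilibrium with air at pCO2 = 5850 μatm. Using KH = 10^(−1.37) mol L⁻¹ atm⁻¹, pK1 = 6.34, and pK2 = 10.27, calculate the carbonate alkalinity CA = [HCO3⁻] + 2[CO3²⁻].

CA = 0.465 mmol/L

[CO2*] = KH · pCO2 = 10^(−1.37) × 5850×10^-6 = 2.495×10^-4 mol/L
α₀ = 1/(1 + K1/[H⁺] + K1K2/[H⁺]²) = 1/(1 + 10^+0.27 + 10^-3.39) = 0.3493
DIC = [CO2*]/α₀ = 2.495×10^-4 / 0.3493 = 0.7143 mmol/L
CA = (α₁ + 2α₂)·DIC = (0.6505 + 2×0.0001423) × 0.7143 = 0.465 mmol/L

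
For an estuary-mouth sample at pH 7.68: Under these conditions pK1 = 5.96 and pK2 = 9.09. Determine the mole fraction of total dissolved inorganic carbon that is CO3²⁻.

α₂ = 1 / (1 + [H⁺]/K2 + [H⁺]²/(K1K2)) = 1 / (1 + 10^+1.41 + 10^-0.31)
   = 1 / (1 + 25.704 + 0.48978) = 1/27.194 = 0.03677

α₂ = 0.0368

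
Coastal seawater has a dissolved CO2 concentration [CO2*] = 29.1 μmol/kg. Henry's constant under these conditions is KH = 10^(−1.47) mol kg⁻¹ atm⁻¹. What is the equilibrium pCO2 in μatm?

pCO2 = 859 μatm

KH = 10^(−1.47) = 3.388×10^-2 mol kg⁻¹ atm⁻¹
pCO2 = [CO2*]/KH = 29.1×10^-6 / 3.388×10^-2 = 8.59×10^-4 atm = 859 μatm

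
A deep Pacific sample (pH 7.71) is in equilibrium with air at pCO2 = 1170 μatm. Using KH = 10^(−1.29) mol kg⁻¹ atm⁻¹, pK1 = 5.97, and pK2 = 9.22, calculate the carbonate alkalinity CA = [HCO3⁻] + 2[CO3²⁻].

CA = 3.50 mmol/kg

[CO2*] = KH · pCO2 = 10^(−1.29) × 1170×10^-6 = 6.000×10^-5 mol/kg
α₀ = 1/(1 + K1/[H⁺] + K1K2/[H⁺]²) = 1/(1 + 10^+1.74 + 10^+0.23) = 0.01735
DIC = [CO2*]/α₀ = 6.000×10^-5 / 0.01735 = 3.459 mmol/kg
CA = (α₁ + 2α₂)·DIC = (0.9532 + 2×0.02946) × 3.459 = 3.50 mmol/kg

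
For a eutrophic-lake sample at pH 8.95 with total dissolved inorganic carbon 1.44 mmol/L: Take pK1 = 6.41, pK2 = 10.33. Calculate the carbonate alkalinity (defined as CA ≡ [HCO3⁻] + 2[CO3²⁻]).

CA = [HCO3⁻] + 2[CO3²⁻] = (α₁ + 2α₂)·DIC
At pH 8.95: [H⁺]/K1 = 10^-2.54 = 0.0028840, K2/[H⁺] = 10^-1.38 = 0.041687
α₁ = 1/(1 + 0.0028840 + 0.041687) = 1/1.0446 = 0.9573; α₂ = α₁·K2/[H⁺] = 0.03991
α₁ + 2α₂ = 1.0371
CA = 1.0371 × 1.44 = 1.49 mmol/L

CA = 1.49 mmol/L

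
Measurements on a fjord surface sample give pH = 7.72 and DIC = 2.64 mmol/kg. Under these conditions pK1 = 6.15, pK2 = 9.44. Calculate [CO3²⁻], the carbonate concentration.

α₂ = 1 / (1 + [H⁺]/K2 + [H⁺]²/(K1K2)) = 1 / (1 + 10^+1.72 + 10^+0.15)
   = 1 / (1 + 52.481 + 1.4125) = 1/54.893 = 0.01822
[CO3²⁻] = α₂ × DIC = 0.01822 × 2.64 = 0.0481 mmol/kg

[CO3²⁻] = 0.0481 mmol/kg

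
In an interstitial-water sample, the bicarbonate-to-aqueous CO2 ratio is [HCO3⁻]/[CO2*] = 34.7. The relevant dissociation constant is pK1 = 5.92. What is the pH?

From K1 = [H⁺][HCO3⁻]/[CO2*]:  pH = pK1 + log₁₀([HCO3⁻]/[CO2*])
log₁₀(34.7) = +1.540
pH = 5.92 + (+1.540) = 7.46

pH = 7.46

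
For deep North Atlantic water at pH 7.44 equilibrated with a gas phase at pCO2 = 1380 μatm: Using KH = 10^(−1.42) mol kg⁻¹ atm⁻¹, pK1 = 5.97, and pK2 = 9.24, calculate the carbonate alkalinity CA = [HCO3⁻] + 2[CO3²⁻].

CA = 1.60 mmol/kg

[CO2*] = KH · pCO2 = 10^(−1.42) × 1380×10^-6 = 5.247×10^-5 mol/kg
α₀ = 1/(1 + K1/[H⁺] + K1K2/[H⁺]²) = 1/(1 + 10^+1.47 + 10^-0.33) = 0.03228
DIC = [CO2*]/α₀ = 5.247×10^-5 / 0.03228 = 1.625 mmol/kg
CA = (α₁ + 2α₂)·DIC = (0.9526 + 2×0.01510) × 1.625 = 1.60 mmol/kg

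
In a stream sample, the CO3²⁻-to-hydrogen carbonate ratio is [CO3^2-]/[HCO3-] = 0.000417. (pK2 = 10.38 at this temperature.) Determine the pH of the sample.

pH = 7.00

From K2 = [H⁺][CO3^2-]/[HCO3-]:  pH = pK2 + log₁₀([CO3^2-]/[HCO3-])
log₁₀(0.000417) = -3.380
pH = 10.38 + (-3.380) = 7.00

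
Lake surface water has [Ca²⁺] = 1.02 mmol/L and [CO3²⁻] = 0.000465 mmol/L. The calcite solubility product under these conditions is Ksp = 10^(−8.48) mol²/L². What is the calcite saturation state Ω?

Ksp = 10^(−8.48) = 3.311×10^-9
Ω = [Ca²⁺][CO3²⁻]/Ksp = (1.02×10^-3)(0.000465×10^-3) / 3.311×10^-9 = 0.143

Ω = 0.143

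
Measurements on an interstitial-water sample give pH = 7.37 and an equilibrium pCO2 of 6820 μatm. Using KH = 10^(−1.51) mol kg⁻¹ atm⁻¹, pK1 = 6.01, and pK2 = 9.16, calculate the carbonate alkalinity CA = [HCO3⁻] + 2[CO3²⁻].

[CO2*] = KH · pCO2 = 10^(−1.51) × 6820×10^-6 = 2.108×10^-4 mol/kg
α₀ = 1/(1 + K1/[H⁺] + K1K2/[H⁺]²) = 1/(1 + 10^+1.36 + 10^-0.43) = 0.04119
DIC = [CO2*]/α₀ = 2.108×10^-4 / 0.04119 = 5.117 mmol/kg
CA = (α₁ + 2α₂)·DIC = (0.9435 + 2×0.01530) × 5.117 = 4.98 mmol/kg

CA = 4.98 mmol/kg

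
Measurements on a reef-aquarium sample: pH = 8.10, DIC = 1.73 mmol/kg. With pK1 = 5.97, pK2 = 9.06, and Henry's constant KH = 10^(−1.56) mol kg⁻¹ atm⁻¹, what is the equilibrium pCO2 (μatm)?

α₀ = 1 / (1 + K1/[H⁺] + K1K2/[H⁺]²) = 1 / (1 + 10^+2.13 + 10^+1.17)
   = 1 / (1 + 134.90 + 14.791) = 1/150.69 = 0.006636
[CO2*] = α₀ × DIC = 0.006636 × 1.73 = 0.01148 mmol/kg = 11.48 μmol/kg
pCO2 = [CO2*]/KH = 1.148×10^-5 / 2.754×10^-2 = 417 μatm

pCO2 = 417 μatm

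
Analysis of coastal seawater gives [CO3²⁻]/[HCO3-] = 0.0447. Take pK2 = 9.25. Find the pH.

From K2 = [H⁺][CO3²⁻]/[HCO3-]:  pH = pK2 + log₁₀([CO3²⁻]/[HCO3-])
log₁₀(0.0447) = -1.350
pH = 9.25 + (-1.350) = 7.90

pH = 7.90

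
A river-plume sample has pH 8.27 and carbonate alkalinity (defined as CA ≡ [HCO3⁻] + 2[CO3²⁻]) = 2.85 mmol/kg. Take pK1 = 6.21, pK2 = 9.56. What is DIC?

CA = [HCO3⁻] + 2[CO3²⁻] = (α₁ + 2α₂)·DIC
At pH 8.27: [H⁺]/K1 = 10^-2.06 = 0.0087096, K2/[H⁺] = 10^-1.29 = 0.051286
α₁ = 1/(1 + 0.0087096 + 0.051286) = 1/1.0600 = 0.9434; α₂ = α₁·K2/[H⁺] = 0.04838
α₁ + 2α₂ = 1.0402
DIC = CA / (α₁ + 2α₂) = 2.85 / 1.0402 = 2.74 mmol/kg

DIC = 2.74 mmol/kg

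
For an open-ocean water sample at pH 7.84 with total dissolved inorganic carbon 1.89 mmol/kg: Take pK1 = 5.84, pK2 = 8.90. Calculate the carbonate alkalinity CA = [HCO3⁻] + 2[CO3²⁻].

CA = 2.02 mmol/kg

CA = [HCO3⁻] + 2[CO3²⁻] = (α₁ + 2α₂)·DIC
At pH 7.84: [H⁺]/K1 = 10^-2.00 = 0.010000, K2/[H⁺] = 10^-1.06 = 0.087096
α₁ = 1/(1 + 0.010000 + 0.087096) = 1/1.0971 = 0.9115; α₂ = α₁·K2/[H⁺] = 0.07939
α₁ + 2α₂ = 1.0703
CA = 1.0703 × 1.89 = 2.02 mmol/kg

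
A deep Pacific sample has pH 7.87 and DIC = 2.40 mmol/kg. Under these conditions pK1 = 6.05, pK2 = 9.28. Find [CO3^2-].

[CO3²⁻] = 0.0886 mmol/kg

α₂ = 1 / (1 + [H⁺]/K2 + [H⁺]²/(K1K2)) = 1 / (1 + 10^+1.41 + 10^-0.41)
   = 1 / (1 + 25.704 + 0.38905) = 1/27.093 = 0.03691
[CO3²⁻] = α₂ × DIC = 0.03691 × 2.40 = 0.0886 mmol/kg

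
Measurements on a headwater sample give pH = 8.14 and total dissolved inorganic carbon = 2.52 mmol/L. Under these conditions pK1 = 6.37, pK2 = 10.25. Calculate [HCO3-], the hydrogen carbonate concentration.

α₁ = 1 / (1 + [H⁺]/K1 + K2/[H⁺]) = 1 / (1 + 10^-1.77 + 10^-2.11)
   = 1 / (1 + 0.016982 + 0.0077625) = 1/1.0247 = 0.9759
[HCO3⁻] = α₁ × DIC = 0.9759 × 2.52 = 2.46 mmol/L

[HCO3⁻] = 2.46 mmol/L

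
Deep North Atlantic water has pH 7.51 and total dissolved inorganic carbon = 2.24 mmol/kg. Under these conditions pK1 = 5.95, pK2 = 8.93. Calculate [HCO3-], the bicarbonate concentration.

α₁ = 1 / (1 + [H⁺]/K1 + K2/[H⁺]) = 1 / (1 + 10^-1.56 + 10^-1.42)
   = 1 / (1 + 0.027542 + 0.038019) = 1/1.0656 = 0.9385
[HCO3⁻] = α₁ × DIC = 0.9385 × 2.24 = 2.10 mmol/kg

[HCO3⁻] = 2.10 mmol/kg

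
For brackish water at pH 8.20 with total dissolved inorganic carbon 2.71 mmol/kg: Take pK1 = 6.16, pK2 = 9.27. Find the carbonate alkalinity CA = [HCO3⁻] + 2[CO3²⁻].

CA = [HCO3⁻] + 2[CO3²⁻] = (α₁ + 2α₂)·DIC
At pH 8.20: [H⁺]/K1 = 10^-2.04 = 0.0091201, K2/[H⁺] = 10^-1.07 = 0.085114
α₁ = 1/(1 + 0.0091201 + 0.085114) = 1/1.0942 = 0.9139; α₂ = α₁·K2/[H⁺] = 0.07778
α₁ + 2α₂ = 1.0694
CA = 1.0694 × 2.71 = 2.90 mmol/kg

CA = 2.90 mmol/kg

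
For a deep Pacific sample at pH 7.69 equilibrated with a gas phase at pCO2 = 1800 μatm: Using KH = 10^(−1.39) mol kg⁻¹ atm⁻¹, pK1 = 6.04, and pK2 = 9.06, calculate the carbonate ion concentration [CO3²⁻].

[CO2*] = KH · pCO2 = 10^(−1.39) × 1800×10^-6 = 7.333×10^-5 mol/kg
α₀ = 1/(1 + K1/[H⁺] + K1K2/[H⁺]²) = 1/(1 + 10^+1.65 + 10^+0.28) = 0.02102
DIC = [CO2*]/α₀ = 7.333×10^-5 / 0.02102 = 3.489 mmol/kg
[CO3²⁻] = α₂·DIC; α₂ = 0.04005, so [CO3²⁻] = 0.04005 × 3.489 = 0.140 mmol/kg

[CO3²⁻] = 0.140 mmol/kg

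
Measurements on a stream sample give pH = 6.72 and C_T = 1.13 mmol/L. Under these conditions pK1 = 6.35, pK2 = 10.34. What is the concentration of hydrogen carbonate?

α₁ = 1 / (1 + [H⁺]/K1 + K2/[H⁺]) = 1 / (1 + 10^-0.37 + 10^-3.62)
   = 1 / (1 + 0.42658 + 0.00023988) = 1/1.4268 = 0.7009
[HCO3⁻] = α₁ × DIC = 0.7009 × 1.13 = 0.792 mmol/L

[HCO3⁻] = 0.792 mmol/L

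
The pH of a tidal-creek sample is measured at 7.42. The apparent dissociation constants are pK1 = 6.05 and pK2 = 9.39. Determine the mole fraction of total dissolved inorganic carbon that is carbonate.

α₂ = 1 / (1 + [H⁺]/K2 + [H⁺]²/(K1K2)) = 1 / (1 + 10^+1.97 + 10^+0.60)
   = 1 / (1 + 93.325 + 3.9811) = 1/98.307 = 0.01017

α₂ = 0.0102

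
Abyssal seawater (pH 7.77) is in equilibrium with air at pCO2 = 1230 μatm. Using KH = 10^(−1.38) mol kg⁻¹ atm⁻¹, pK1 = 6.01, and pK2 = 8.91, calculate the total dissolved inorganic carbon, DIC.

DIC = 3.22 mmol/kg

[CO2*] = KH · pCO2 = 10^(−1.38) × 1230×10^-6 = 5.127×10^-5 mol/kg
α₀ = 1/(1 + K1/[H⁺] + K1K2/[H⁺]²) = 1/(1 + 10^+1.76 + 10^+0.62) = 0.01595
DIC = [CO2*]/α₀ = 5.127×10^-5 / 0.01595 = 3.22 mmol/kg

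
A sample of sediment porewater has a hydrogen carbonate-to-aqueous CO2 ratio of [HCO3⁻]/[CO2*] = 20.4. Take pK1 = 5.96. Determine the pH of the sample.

pH = 7.27

From K1 = [H⁺][HCO3⁻]/[CO2*]:  pH = pK1 + log₁₀([HCO3⁻]/[CO2*])
log₁₀(20.4) = +1.310
pH = 5.96 + (+1.310) = 7.27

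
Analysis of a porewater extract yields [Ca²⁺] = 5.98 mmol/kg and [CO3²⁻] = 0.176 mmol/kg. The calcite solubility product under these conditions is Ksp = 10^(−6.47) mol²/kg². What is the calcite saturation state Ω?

Ω = 3.11

Ksp = 10^(−6.47) = 3.388×10^-7
Ω = [Ca²⁺][CO3²⁻]/Ksp = (5.98×10^-3)(0.176×10^-3) / 3.388×10^-7 = 3.11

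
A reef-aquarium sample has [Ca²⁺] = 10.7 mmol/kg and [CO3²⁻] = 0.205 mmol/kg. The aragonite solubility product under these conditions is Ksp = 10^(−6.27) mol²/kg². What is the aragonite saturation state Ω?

Ω = 4.08

Ksp = 10^(−6.27) = 5.370×10^-7
Ω = [Ca²⁺][CO3²⁻]/Ksp = (10.7×10^-3)(0.205×10^-3) / 5.370×10^-7 = 4.08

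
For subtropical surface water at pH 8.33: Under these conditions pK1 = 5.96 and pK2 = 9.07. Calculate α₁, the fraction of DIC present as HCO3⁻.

α₁ = 0.843

α₁ = 1 / (1 + [H⁺]/K1 + K2/[H⁺]) = 1 / (1 + 10^-2.37 + 10^-0.74)
   = 1 / (1 + 0.0042658 + 0.18197) = 1/1.1862 = 0.8430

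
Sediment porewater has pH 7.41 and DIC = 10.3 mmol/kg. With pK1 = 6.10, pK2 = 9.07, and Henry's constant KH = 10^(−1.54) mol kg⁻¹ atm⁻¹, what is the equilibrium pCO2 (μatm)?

pCO2 = 1.63×10^4 μatm

α₀ = 1 / (1 + K1/[H⁺] + K1K2/[H⁺]²) = 1 / (1 + 10^+1.31 + 10^-0.35)
   = 1 / (1 + 20.417 + 0.44668) = 1/21.864 = 0.04574
[CO2*] = α₀ × DIC = 0.04574 × 10.3 = 0.4711 mmol/kg
pCO2 = [CO2*]/KH = 4.711×10^-4 / 2.884×10^-2 = 1.63×10^4 μatm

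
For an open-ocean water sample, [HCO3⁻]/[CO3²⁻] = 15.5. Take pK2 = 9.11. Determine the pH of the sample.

pH = 7.92

From K2 = [H⁺][CO3²⁻]/[HCO3⁻]:  pH = pK2 − log₁₀([HCO3⁻]/[CO3²⁻])
log₁₀(15.5) = +1.190
pH = 9.11 − (+1.190) = 7.92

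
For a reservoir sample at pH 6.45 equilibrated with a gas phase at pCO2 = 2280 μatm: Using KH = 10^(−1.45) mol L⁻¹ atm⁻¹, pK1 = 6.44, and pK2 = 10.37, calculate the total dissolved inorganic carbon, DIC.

[CO2*] = KH · pCO2 = 10^(−1.45) × 2280×10^-6 = 8.090×10^-5 mol/L
α₀ = 1/(1 + K1/[H⁺] + K1K2/[H⁺]²) = 1/(1 + 10^+0.01 + 10^-3.91) = 0.4942
DIC = [CO2*]/α₀ = 8.090×10^-5 / 0.4942 = 0.164 mmol/L

DIC = 0.164 mmol/L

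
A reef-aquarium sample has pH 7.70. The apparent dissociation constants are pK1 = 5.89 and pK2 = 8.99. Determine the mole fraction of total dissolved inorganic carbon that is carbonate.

α₂ = 1 / (1 + [H⁺]/K2 + [H⁺]²/(K1K2)) = 1 / (1 + 10^+1.29 + 10^-0.52)
   = 1 / (1 + 19.498 + 0.30200) = 1/20.800 = 0.04808

α₂ = 0.0481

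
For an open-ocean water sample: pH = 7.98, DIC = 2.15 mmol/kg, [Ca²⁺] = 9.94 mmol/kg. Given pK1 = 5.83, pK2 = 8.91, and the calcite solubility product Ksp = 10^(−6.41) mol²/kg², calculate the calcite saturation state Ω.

Ω = 5.74

α₂ = 1 / (1 + [H⁺]/K2 + [H⁺]²/(K1K2)) = 1 / (1 + 10^+0.93 + 10^-1.22)
   = 1 / (1 + 8.5114 + 0.060256) = 1/9.5716 = 0.1045
[CO3²⁻] = α₂ × DIC = 0.1045 × 2.15 = 0.2246 mmol/kg
Ksp = 10^(−6.41) = 3.890×10^-7
Ω = [Ca²⁺][CO3²⁻]/Ksp = (9.94×10^-3)(2.246×10^-4) / 3.890×10^-7 = 5.74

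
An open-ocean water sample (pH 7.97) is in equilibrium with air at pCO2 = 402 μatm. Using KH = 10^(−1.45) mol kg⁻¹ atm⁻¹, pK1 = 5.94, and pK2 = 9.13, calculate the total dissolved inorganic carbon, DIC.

DIC = 1.65 mmol/kg

[CO2*] = KH · pCO2 = 10^(−1.45) × 402×10^-6 = 1.426×10^-5 mol/kg
α₀ = 1/(1 + K1/[H⁺] + K1K2/[H⁺]²) = 1/(1 + 10^+2.03 + 10^+0.87) = 0.008653
DIC = [CO2*]/α₀ = 1.426×10^-5 / 0.008653 = 1.65 mmol/kg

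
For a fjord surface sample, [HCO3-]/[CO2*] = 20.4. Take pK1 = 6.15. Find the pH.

From K1 = [H⁺][HCO3-]/[CO2*]:  pH = pK1 + log₁₀([HCO3-]/[CO2*])
log₁₀(20.4) = +1.310
pH = 6.15 + (+1.310) = 7.46

pH = 7.46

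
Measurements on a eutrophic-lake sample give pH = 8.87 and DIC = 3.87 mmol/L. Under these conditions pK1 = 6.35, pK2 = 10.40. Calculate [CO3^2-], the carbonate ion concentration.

α₂ = 1 / (1 + [H⁺]/K2 + [H⁺]²/(K1K2)) = 1 / (1 + 10^+1.53 + 10^-0.99)
   = 1 / (1 + 33.884 + 0.10233) = 1/34.987 = 0.02858
[CO3²⁻] = α₂ × DIC = 0.02858 × 3.87 = 0.111 mmol/L

[CO3²⁻] = 0.111 mmol/L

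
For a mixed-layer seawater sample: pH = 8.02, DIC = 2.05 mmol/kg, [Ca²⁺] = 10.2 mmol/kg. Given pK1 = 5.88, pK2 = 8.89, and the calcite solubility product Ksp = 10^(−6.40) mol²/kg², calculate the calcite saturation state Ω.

α₂ = 1 / (1 + [H⁺]/K2 + [H⁺]²/(K1K2)) = 1 / (1 + 10^+0.87 + 10^-1.27)
   = 1 / (1 + 7.4131 + 0.053703) = 1/8.4668 = 0.1181
[CO3²⁻] = α₂ × DIC = 0.1181 × 2.05 = 0.2421 mmol/kg
Ksp = 10^(−6.40) = 3.981×10^-7
Ω = [Ca²⁺][CO3²⁻]/Ksp = (10.2×10^-3)(2.421×10^-4) / 3.981×10^-7 = 6.20

Ω = 6.20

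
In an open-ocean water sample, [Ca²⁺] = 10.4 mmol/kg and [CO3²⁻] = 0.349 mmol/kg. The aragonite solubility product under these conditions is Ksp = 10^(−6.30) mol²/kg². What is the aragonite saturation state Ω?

Ksp = 10^(−6.30) = 5.012×10^-7
Ω = [Ca²⁺][CO3²⁻]/Ksp = (10.4×10^-3)(0.349×10^-3) / 5.012×10^-7 = 7.24

Ω = 7.24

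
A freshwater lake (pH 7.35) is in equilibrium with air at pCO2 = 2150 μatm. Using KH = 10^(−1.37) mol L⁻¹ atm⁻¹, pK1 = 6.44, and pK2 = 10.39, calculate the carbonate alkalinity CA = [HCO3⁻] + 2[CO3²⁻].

CA = 0.747 mmol/L

[CO2*] = KH · pCO2 = 10^(−1.37) × 2150×10^-6 = 9.171×10^-5 mol/L
α₀ = 1/(1 + K1/[H⁺] + K1K2/[H⁺]²) = 1/(1 + 10^+0.91 + 10^-2.13) = 0.1095
DIC = [CO2*]/α₀ = 9.171×10^-5 / 0.1095 = 0.8379 mmol/L
CA = (α₁ + 2α₂)·DIC = (0.8897 + 2×0.0008114) × 0.8379 = 0.747 mmol/L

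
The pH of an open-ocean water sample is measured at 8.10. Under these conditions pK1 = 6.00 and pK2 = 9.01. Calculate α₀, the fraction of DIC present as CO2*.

α₀ = 1 / (1 + K1/[H⁺] + K1K2/[H⁺]²) = 1 / (1 + 10^+2.10 + 10^+1.19)
   = 1 / (1 + 125.89 + 15.488) = 1/142.38 = 0.007023

α₀ = 0.00702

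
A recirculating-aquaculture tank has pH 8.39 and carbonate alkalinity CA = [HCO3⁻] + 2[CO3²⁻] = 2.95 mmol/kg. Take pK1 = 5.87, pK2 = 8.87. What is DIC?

DIC = 2.37 mmol/kg

CA = [HCO3⁻] + 2[CO3²⁻] = (α₁ + 2α₂)·DIC
At pH 8.39: [H⁺]/K1 = 10^-2.52 = 0.0030200, K2/[H⁺] = 10^-0.48 = 0.33113
α₁ = 1/(1 + 0.0030200 + 0.33113) = 1/1.3342 = 0.7495; α₂ = α₁·K2/[H⁺] = 0.2482
α₁ + 2α₂ = 1.2459
DIC = CA / (α₁ + 2α₂) = 2.95 / 1.2459 = 2.37 mmol/kg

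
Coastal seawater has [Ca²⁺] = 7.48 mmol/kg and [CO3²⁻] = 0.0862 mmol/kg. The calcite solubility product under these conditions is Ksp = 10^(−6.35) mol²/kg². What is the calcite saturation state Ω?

Ksp = 10^(−6.35) = 4.467×10^-7
Ω = [Ca²⁺][CO3²⁻]/Ksp = (7.48×10^-3)(0.0862×10^-3) / 4.467×10^-7 = 1.44

Ω = 1.44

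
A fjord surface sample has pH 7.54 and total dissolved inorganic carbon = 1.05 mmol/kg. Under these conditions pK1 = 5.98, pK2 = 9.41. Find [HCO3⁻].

α₁ = 1 / (1 + [H⁺]/K1 + K2/[H⁺]) = 1 / (1 + 10^-1.56 + 10^-1.87)
   = 1 / (1 + 0.027542 + 0.013490) = 1/1.0410 = 0.9606
[HCO3⁻] = α₁ × DIC = 0.9606 × 1.05 = 1.01 mmol/kg

[HCO3⁻] = 1.01 mmol/kg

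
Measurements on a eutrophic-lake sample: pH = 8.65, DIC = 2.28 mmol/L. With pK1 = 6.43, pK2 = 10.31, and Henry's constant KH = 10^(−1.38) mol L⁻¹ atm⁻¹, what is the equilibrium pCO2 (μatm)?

α₀ = 1 / (1 + K1/[H⁺] + K1K2/[H⁺]²) = 1 / (1 + 10^+2.22 + 10^+0.56)
   = 1 / (1 + 165.96 + 3.6308) = 1/170.59 = 0.005862
[CO2*] = α₀ × DIC = 0.005862 × 2.28 = 0.01337 mmol/L = 13.37 μmol/L
pCO2 = [CO2*]/KH = 1.337×10^-5 / 4.169×10^-2 = 321 μatm

pCO2 = 321 μatm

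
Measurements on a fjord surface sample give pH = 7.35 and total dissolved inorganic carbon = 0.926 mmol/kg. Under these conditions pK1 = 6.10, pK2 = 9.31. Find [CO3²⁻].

[CO3²⁻] = 9.51 μmol/kg

α₂ = 1 / (1 + [H⁺]/K2 + [H⁺]²/(K1K2)) = 1 / (1 + 10^+1.96 + 10^+0.71)
   = 1 / (1 + 91.201 + 5.1286) = 1/97.330 = 0.01027
[CO3²⁻] = α₂ × DIC = 0.01027 × 0.926 = 0.00951 mmol/kg = 9.51 μmol/kg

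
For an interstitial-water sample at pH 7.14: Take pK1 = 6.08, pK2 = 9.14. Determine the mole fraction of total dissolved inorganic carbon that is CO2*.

α₀ = 0.0794

α₀ = 1 / (1 + K1/[H⁺] + K1K2/[H⁺]²) = 1 / (1 + 10^+1.06 + 10^-0.94)
   = 1 / (1 + 11.482 + 0.11482) = 1/12.596 = 0.07939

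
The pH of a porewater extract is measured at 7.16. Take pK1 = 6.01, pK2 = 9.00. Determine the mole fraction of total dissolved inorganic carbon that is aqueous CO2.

α₀ = 0.0652

α₀ = 1 / (1 + K1/[H⁺] + K1K2/[H⁺]²) = 1 / (1 + 10^+1.15 + 10^-0.69)
   = 1 / (1 + 14.125 + 0.20417) = 1/15.330 = 0.06523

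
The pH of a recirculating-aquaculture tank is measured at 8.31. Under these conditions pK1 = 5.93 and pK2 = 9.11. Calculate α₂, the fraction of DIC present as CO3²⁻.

α₂ = 1 / (1 + [H⁺]/K2 + [H⁺]²/(K1K2)) = 1 / (1 + 10^+0.80 + 10^-1.58)
   = 1 / (1 + 6.3096 + 0.026303) = 1/7.3359 = 0.1363

α₂ = 0.136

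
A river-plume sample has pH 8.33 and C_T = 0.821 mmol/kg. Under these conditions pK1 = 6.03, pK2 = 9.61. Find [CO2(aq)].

[CO2*] = 3.89 μmol/kg

α₀ = 1 / (1 + K1/[H⁺] + K1K2/[H⁺]²) = 1 / (1 + 10^+2.30 + 10^+1.02)
   = 1 / (1 + 199.53 + 10.471) = 1/211.00 = 0.004739
[CO2*] = α₀ × DIC = 0.004739 × 0.821 = 0.00389 mmol/kg = 3.89 μmol/kg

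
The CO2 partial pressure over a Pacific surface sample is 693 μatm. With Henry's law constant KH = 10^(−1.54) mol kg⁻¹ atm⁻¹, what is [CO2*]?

KH = 10^(−1.54) = 2.884×10^-2 mol kg⁻¹ atm⁻¹
[CO2*] = KH · pCO2 = 2.884×10^-2 × 693×10^-6 atm = 2.00×10^-5 mol/kg

[CO2*] = 20.0 μmol/kg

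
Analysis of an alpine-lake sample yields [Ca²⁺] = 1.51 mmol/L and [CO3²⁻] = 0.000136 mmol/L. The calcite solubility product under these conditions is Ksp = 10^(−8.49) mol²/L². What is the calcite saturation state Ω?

Ksp = 10^(−8.49) = 3.236×10^-9
Ω = [Ca²⁺][CO3²⁻]/Ksp = (1.51×10^-3)(0.000136×10^-3) / 3.236×10^-9 = 0.0635

Ω = 0.0635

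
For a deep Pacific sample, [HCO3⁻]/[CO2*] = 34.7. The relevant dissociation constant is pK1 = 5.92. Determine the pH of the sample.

From K1 = [H⁺][HCO3⁻]/[CO2*]:  pH = pK1 + log₁₀([HCO3⁻]/[CO2*])
log₁₀(34.7) = +1.540
pH = 5.92 + (+1.540) = 7.46

pH = 7.46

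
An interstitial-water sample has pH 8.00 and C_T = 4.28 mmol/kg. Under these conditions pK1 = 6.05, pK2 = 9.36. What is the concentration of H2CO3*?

α₀ = 1 / (1 + K1/[H⁺] + K1K2/[H⁺]²) = 1 / (1 + 10^+1.95 + 10^+0.59)
   = 1 / (1 + 89.125 + 3.8905) = 1/94.016 = 0.01064
[CO2*] = α₀ × DIC = 0.01064 × 4.28 = 0.0455 mmol/kg

[CO2*] = 0.0455 mmol/kg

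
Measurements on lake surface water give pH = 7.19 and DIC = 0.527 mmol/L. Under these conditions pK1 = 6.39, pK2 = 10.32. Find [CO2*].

[CO2*] = 0.0721 mmol/L

α₀ = 1 / (1 + K1/[H⁺] + K1K2/[H⁺]²) = 1 / (1 + 10^+0.80 + 10^-2.33)
   = 1 / (1 + 6.3096 + 0.0046774) = 1/7.3143 = 0.1367
[CO2*] = α₀ × DIC = 0.1367 × 0.527 = 0.0721 mmol/L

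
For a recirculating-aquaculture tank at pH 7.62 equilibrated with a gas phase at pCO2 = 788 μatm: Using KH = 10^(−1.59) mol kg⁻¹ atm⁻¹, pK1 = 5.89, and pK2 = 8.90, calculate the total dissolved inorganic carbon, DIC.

DIC = 1.17 mmol/kg

[CO2*] = KH · pCO2 = 10^(−1.59) × 788×10^-6 = 2.025×10^-5 mol/kg
α₀ = 1/(1 + K1/[H⁺] + K1K2/[H⁺]²) = 1/(1 + 10^+1.73 + 10^+0.45) = 0.01738
DIC = [CO2*]/α₀ = 2.025×10^-5 / 0.01738 = 1.17 mmol/kg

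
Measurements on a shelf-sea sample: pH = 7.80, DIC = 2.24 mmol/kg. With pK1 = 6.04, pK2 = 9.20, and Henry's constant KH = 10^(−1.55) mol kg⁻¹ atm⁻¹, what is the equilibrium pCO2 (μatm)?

α₀ = 1 / (1 + K1/[H⁺] + K1K2/[H⁺]²) = 1 / (1 + 10^+1.76 + 10^+0.36)
   = 1 / (1 + 57.544 + 2.2909) = 1/60.835 = 0.01644
[CO2*] = α₀ × DIC = 0.01644 × 2.24 = 0.03682 mmol/kg
pCO2 = [CO2*]/KH = 3.682×10^-5 / 2.818×10^-2 = 1310 μatm

pCO2 = 1310 μatm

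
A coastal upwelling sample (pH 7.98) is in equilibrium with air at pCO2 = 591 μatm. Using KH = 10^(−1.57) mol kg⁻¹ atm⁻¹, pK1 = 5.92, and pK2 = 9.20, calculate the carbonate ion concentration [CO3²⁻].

[CO3²⁻] = 0.110 mmol/kg

[CO2*] = KH · pCO2 = 10^(−1.57) × 591×10^-6 = 1.591×10^-5 mol/kg
α₀ = 1/(1 + K1/[H⁺] + K1K2/[H⁺]²) = 1/(1 + 10^+2.06 + 10^+0.84) = 0.008148
DIC = [CO2*]/α₀ = 1.591×10^-5 / 0.008148 = 1.952 mmol/kg
[CO3²⁻] = α₂·DIC; α₂ = 0.05637, so [CO3²⁻] = 0.05637 × 1.952 = 0.110 mmol/kg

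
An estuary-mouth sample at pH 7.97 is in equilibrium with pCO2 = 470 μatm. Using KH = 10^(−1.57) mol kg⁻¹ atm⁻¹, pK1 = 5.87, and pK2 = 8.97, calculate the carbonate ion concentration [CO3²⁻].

[CO2*] = KH · pCO2 = 10^(−1.57) × 470×10^-6 = 1.265×10^-5 mol/kg
α₀ = 1/(1 + K1/[H⁺] + K1K2/[H⁺]²) = 1/(1 + 10^+2.10 + 10^+1.10) = 0.007169
DIC = [CO2*]/α₀ = 1.265×10^-5 / 0.007169 = 1.764 mmol/kg
[CO3²⁻] = α₂·DIC; α₂ = 0.09026, so [CO3²⁻] = 0.09026 × 1.764 = 0.159 mmol/kg

[CO3²⁻] = 0.159 mmol/kg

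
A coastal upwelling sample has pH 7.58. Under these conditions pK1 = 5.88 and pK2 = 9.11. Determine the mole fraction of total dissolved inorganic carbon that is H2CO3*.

α₀ = 0.0190

α₀ = 1 / (1 + K1/[H⁺] + K1K2/[H⁺]²) = 1 / (1 + 10^+1.70 + 10^+0.17)
   = 1 / (1 + 50.119 + 1.4791) = 1/52.598 = 0.01901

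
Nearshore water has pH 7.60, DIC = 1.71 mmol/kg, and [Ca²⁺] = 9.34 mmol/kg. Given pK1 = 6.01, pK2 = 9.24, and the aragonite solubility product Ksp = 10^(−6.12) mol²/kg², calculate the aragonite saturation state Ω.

Ω = 0.460

α₂ = 1 / (1 + [H⁺]/K2 + [H⁺]²/(K1K2)) = 1 / (1 + 10^+1.64 + 10^+0.05)
   = 1 / (1 + 43.652 + 1.1220) = 1/45.774 = 0.02185
[CO3²⁻] = α₂ × DIC = 0.02185 × 1.71 = 0.03736 mmol/kg
Ksp = 10^(−6.12) = 7.586×10^-7
Ω = [Ca²⁺][CO3²⁻]/Ksp = (9.34×10^-3)(3.736×10^-5) / 7.586×10^-7 = 0.460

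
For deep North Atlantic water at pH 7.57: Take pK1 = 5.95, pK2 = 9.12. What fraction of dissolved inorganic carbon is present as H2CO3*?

α₀ = 1 / (1 + K1/[H⁺] + K1K2/[H⁺]²) = 1 / (1 + 10^+1.62 + 10^+0.07)
   = 1 / (1 + 41.687 + 1.1749) = 1/43.862 = 0.02280

α₀ = 0.0228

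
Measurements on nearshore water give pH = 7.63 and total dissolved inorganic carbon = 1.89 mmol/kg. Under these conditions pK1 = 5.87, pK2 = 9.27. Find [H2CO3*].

α₀ = 1 / (1 + K1/[H⁺] + K1K2/[H⁺]²) = 1 / (1 + 10^+1.76 + 10^+0.12)
   = 1 / (1 + 57.544 + 1.3183) = 1/59.862 = 0.01671
[CO2*] = α₀ × DIC = 0.01671 × 1.89 = 0.0316 mmol/kg

[CO2*] = 0.0316 mmol/kg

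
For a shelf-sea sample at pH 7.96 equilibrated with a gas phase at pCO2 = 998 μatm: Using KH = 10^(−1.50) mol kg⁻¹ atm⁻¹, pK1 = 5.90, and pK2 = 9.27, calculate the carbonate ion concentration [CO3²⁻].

[CO2*] = KH · pCO2 = 10^(−1.50) × 998×10^-6 = 3.156×10^-5 mol/kg
α₀ = 1/(1 + K1/[H⁺] + K1K2/[H⁺]²) = 1/(1 + 10^+2.06 + 10^+0.75) = 0.008235
DIC = [CO2*]/α₀ = 3.156×10^-5 / 0.008235 = 3.833 mmol/kg
[CO3²⁻] = α₂·DIC; α₂ = 0.04631, so [CO3²⁻] = 0.04631 × 3.833 = 0.177 mmol/kg

[CO3²⁻] = 0.177 mmol/kg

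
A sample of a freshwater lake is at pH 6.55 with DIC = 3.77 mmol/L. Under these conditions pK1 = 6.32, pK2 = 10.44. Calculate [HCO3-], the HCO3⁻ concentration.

α₁ = 1 / (1 + [H⁺]/K1 + K2/[H⁺]) = 1 / (1 + 10^-0.23 + 10^-3.89)
   = 1 / (1 + 0.58884 + 0.00012882) = 1/1.5890 = 0.6293
[HCO3⁻] = α₁ × DIC = 0.6293 × 3.77 = 2.37 mmol/L

[HCO3⁻] = 2.37 mmol/L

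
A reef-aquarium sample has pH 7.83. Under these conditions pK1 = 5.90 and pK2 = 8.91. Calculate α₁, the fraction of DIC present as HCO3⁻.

α₁ = 1 / (1 + [H⁺]/K1 + K2/[H⁺]) = 1 / (1 + 10^-1.93 + 10^-1.08)
   = 1 / (1 + 0.011749 + 0.083176) = 1/1.0949 = 0.9133

α₁ = 0.913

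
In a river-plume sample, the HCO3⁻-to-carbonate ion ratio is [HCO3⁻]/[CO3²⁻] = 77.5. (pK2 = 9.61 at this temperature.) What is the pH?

pH = 7.72

From K2 = [H⁺][CO3²⁻]/[HCO3⁻]:  pH = pK2 − log₁₀([HCO3⁻]/[CO3²⁻])
log₁₀(77.5) = +1.889
pH = 9.61 − (+1.889) = 7.72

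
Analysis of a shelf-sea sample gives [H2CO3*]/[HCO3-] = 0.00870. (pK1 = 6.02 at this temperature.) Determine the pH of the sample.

From K1 = [H⁺][HCO3-]/[H2CO3*]:  pH = pK1 − log₁₀([H2CO3*]/[HCO3-])
log₁₀(0.00870) = -2.060
pH = 6.02 − (-2.060) = 8.08

pH = 8.08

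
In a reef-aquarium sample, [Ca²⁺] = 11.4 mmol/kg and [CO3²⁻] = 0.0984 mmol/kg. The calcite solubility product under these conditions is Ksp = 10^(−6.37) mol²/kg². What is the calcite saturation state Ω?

Ksp = 10^(−6.37) = 4.266×10^-7
Ω = [Ca²⁺][CO3²⁻]/Ksp = (11.4×10^-3)(0.0984×10^-3) / 4.266×10^-7 = 2.63

Ω = 2.63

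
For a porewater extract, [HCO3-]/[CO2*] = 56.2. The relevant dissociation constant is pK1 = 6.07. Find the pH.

pH = 7.82

From K1 = [H⁺][HCO3-]/[CO2*]:  pH = pK1 + log₁₀([HCO3-]/[CO2*])
log₁₀(56.2) = +1.750
pH = 6.07 + (+1.750) = 7.82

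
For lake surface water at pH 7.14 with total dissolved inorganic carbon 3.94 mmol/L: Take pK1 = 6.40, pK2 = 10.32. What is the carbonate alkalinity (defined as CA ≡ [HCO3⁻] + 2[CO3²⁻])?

CA = [HCO3⁻] + 2[CO3²⁻] = (α₁ + 2α₂)·DIC
At pH 7.14: [H⁺]/K1 = 10^-0.74 = 0.18197, K2/[H⁺] = 10^-3.18 = 0.00066069
α₁ = 1/(1 + 0.18197 + 0.00066069) = 1/1.1826 = 0.8456; α₂ = α₁·K2/[H⁺] = 0.0005587
α₁ + 2α₂ = 0.8467
CA = 0.8467 × 3.94 = 3.34 mmol/L

CA = 3.34 mmol/L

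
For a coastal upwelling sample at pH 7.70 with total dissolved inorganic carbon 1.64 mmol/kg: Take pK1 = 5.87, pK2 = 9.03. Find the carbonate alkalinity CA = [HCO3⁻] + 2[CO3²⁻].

CA = 1.69 mmol/kg

CA = [HCO3⁻] + 2[CO3²⁻] = (α₁ + 2α₂)·DIC
At pH 7.70: [H⁺]/K1 = 10^-1.83 = 0.014791, K2/[H⁺] = 10^-1.33 = 0.046774
α₁ = 1/(1 + 0.014791 + 0.046774) = 1/1.0616 = 0.9420; α₂ = α₁·K2/[H⁺] = 0.04406
α₁ + 2α₂ = 1.0301
CA = 1.0301 × 1.64 = 1.69 mmol/kg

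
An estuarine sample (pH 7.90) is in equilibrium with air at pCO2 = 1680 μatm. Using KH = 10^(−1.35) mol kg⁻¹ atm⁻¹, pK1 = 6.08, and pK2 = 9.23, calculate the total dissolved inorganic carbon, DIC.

[CO2*] = KH · pCO2 = 10^(−1.35) × 1680×10^-6 = 7.504×10^-5 mol/kg
α₀ = 1/(1 + K1/[H⁺] + K1K2/[H⁺]²) = 1/(1 + 10^+1.82 + 10^+0.49) = 0.01425
DIC = [CO2*]/α₀ = 7.504×10^-5 / 0.01425 = 5.26 mmol/kg

DIC = 5.26 mmol/kg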